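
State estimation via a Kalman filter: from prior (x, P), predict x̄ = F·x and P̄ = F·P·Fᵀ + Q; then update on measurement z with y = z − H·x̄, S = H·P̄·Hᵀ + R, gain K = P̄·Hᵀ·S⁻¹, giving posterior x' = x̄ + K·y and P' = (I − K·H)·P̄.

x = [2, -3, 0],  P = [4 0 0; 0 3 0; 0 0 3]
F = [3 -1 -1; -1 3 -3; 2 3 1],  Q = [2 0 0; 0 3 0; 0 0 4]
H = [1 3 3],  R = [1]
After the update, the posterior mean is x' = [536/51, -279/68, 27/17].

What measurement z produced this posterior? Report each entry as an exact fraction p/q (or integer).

z = [3]

x̄ = F·x = [9, -11, -5]
P̄ = F·P·Fᵀ + Q = [44 -12 12; -12 61 10; 12 10 50]
S = H·P̄·Hᵀ + R = [1224]
K = P̄·Hᵀ·S⁻¹ = [11/306; 67/408; 8/51]
x' − x̄ = [77/51, 469/68, 112/17] = K·y
y = (KᵀK)⁻¹·Kᵀ·(x' − x̄) = [42]
z = y + H·x̄ = [42] + [-39] = [3]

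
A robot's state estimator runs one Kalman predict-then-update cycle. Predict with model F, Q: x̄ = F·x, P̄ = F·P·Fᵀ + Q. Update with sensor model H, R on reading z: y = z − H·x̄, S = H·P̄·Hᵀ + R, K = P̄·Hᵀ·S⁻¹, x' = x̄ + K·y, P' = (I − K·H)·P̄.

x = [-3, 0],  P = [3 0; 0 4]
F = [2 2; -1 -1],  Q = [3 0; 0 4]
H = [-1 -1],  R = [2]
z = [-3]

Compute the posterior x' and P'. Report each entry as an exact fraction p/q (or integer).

x' = [3/8, 15/8]
P' = [207/16 -173/16; -173/16 167/16]

x̄ = F·x = [-6, 3]
P̄ = F·P·Fᵀ + Q = [31 -14; -14 11]
y = z − H·x̄ = [-6]
S = H·P̄·Hᵀ + R = [16]
K = P̄·Hᵀ·S⁻¹ = [-17/16; 3/16]
x' = x̄ + K·y = [3/8, 15/8]
P' = (I − K·H)·P̄ = [207/16 -173/16; -173/16 167/16]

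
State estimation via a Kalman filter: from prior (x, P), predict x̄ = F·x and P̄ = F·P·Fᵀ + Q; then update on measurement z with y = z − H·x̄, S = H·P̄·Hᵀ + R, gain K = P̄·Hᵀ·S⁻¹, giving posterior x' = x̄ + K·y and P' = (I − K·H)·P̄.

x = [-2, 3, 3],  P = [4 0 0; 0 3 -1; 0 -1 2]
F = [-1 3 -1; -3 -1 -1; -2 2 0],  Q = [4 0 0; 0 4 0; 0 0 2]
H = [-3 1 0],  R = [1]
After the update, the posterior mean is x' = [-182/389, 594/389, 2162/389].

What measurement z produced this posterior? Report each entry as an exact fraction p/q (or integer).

z = [3]

x̄ = F·x = [8, 0, 10]
P̄ = F·P·Fᵀ + Q = [43 7 28; 7 43 20; 28 20 30]
S = H·P̄·Hᵀ + R = [389]
K = P̄·Hᵀ·S⁻¹ = [-122/389; 22/389; -64/389]
x' − x̄ = [-3294/389, 594/389, -1728/389] = K·y
y = (KᵀK)⁻¹·Kᵀ·(x' − x̄) = [27]
z = y + H·x̄ = [27] + [-24] = [3]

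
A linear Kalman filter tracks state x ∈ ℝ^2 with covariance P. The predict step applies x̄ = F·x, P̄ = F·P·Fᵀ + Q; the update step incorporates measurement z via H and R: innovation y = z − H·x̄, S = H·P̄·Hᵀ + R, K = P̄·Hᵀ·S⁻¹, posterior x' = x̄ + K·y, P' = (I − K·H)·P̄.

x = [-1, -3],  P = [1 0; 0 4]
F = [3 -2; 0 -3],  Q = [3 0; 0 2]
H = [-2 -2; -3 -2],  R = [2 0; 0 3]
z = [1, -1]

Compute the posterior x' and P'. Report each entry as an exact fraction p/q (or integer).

x' = [-1243/2355, 491/785]
P' = [4964/2355 -1928/785; -1928/785 2478/785]

x̄ = F·x = [3, 9]
P̄ = F·P·Fᵀ + Q = [28 24; 24 38]
y = z − H·x̄ = [25, 26]
S = H·P̄·Hᵀ + R = [458 560; 560 695]
K = P̄·Hᵀ·S⁻¹ = [164/471 -1108/2355; -110/157 276/785]
x' = x̄ + K·y = [-1243/2355, 491/785]
P' = (I − K·H)·P̄ = [4964/2355 -1928/785; -1928/785 2478/785]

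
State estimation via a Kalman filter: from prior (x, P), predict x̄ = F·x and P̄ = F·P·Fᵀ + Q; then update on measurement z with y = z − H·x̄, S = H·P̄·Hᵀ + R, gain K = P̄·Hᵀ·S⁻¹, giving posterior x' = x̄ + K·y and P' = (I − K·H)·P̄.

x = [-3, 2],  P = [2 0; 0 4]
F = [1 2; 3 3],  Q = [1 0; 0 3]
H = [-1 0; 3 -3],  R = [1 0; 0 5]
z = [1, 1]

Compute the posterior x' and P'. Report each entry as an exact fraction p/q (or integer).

x' = [-1230/1891, -2337/1891]
P' = [1742/1891 1797/1891; 1797/1891 2847/1891]

x̄ = F·x = [1, -3]
P̄ = F·P·Fᵀ + Q = [19 30; 30 57]
y = z − H·x̄ = [2, -11]
S = H·P̄·Hᵀ + R = [20 33; 33 149]
K = P̄·Hᵀ·S⁻¹ = [-1742/1891 -33/1891; -1797/1891 -630/1891]
x' = x̄ + K·y = [-1230/1891, -2337/1891]
P' = (I − K·H)·P̄ = [1742/1891 1797/1891; 1797/1891 2847/1891]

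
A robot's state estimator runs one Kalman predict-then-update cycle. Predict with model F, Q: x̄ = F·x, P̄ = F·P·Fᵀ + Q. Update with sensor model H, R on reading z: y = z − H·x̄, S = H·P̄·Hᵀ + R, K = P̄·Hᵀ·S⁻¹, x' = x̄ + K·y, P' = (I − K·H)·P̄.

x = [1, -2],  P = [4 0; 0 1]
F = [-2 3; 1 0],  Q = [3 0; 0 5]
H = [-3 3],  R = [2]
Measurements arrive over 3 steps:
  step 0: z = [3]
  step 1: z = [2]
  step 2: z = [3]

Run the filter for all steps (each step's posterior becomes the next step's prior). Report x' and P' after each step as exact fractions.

step 0: x̄ = F·x = [-8, 1]
step 0: P̄ = F·P·Fᵀ + Q = [28 -8; -8 9]
step 0: y = z − H·x̄ = [-24]
step 0: S = H·P̄·Hᵀ + R = [479]
step 0: K = P̄·Hᵀ·S⁻¹ = [-108/479; 51/479]
step 0: x' = x̄ + K·y = [-1240/479, -745/479]
step 0: P' = (I − K·H)·P̄ = [1748/479 1676/479; 1676/479 1710/479]
step 1: x̄ = F·x = [245/479, -1240/479]
step 1: P̄ = F·P·Fᵀ + Q = [3707/479 1532/479; 1532/479 4143/479]
step 1: y = z − H·x̄ = [5413/479]
step 1: S = H·P̄·Hᵀ + R = [44032/479]
step 1: K = P̄·Hᵀ·S⁻¹ = [-6525/44032; 7833/44032]
step 1: x' = x̄ + K·y = [-51215/44032, -25469/44032]
step 1: P' = (I − K·H)·P̄ = [251881/44032 247531/44032; 247531/44032 252753/44032]
step 2: x̄ = F·x = [26023/44032, -51215/44032]
step 2: P̄ = F·P·Fᵀ + Q = [444025/44032 238831/44032; 238831/44032 472041/44032]
step 2: y = z − H·x̄ = [181905/22016]
step 2: S = H·P̄·Hᵀ + R = [1008425/11008]
step 2: K = P̄·Hᵀ·S⁻¹ = [-27981/183350; 69963/403370]
step 2: x' = x̄ + K·y = [-12283/18335, 10889/40337]
step 2: P' = (I − K·H)·P̄ = [728872/91675 143909/18335; 143909/18335 321264/40337]

step 0: x' = [-1240/479, -745/479], P' = [1748/479 1676/479; 1676/479 1710/479]
step 1: x' = [-51215/44032, -25469/44032], P' = [251881/44032 247531/44032; 247531/44032 252753/44032]
step 2: x' = [-12283/18335, 10889/40337], P' = [728872/91675 143909/18335; 143909/18335 321264/40337]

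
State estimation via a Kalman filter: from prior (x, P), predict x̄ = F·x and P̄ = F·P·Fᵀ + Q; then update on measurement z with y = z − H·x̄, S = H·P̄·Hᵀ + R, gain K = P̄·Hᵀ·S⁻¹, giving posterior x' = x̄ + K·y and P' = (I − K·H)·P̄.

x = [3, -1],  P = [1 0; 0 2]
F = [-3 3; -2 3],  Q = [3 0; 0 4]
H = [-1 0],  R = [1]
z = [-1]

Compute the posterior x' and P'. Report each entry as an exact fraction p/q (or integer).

x' = [18/31, 33/31]
P' = [30/31 24/31; 24/31 230/31]

x̄ = F·x = [-12, -9]
P̄ = F·P·Fᵀ + Q = [30 24; 24 26]
y = z − H·x̄ = [-13]
S = H·P̄·Hᵀ + R = [31]
K = P̄·Hᵀ·S⁻¹ = [-30/31; -24/31]
x' = x̄ + K·y = [18/31, 33/31]
P' = (I − K·H)·P̄ = [30/31 24/31; 24/31 230/31]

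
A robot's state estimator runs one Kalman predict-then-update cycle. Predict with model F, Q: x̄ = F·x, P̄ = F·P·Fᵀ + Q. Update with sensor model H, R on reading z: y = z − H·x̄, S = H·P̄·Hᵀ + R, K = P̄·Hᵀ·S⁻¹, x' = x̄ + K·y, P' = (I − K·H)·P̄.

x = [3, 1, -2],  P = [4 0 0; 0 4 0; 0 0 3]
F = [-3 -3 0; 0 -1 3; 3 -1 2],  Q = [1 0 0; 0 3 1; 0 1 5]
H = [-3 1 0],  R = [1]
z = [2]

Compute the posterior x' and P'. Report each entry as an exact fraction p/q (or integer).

x' = [-1851/620, -2143/310, -17/124]
P' = [2411/620 3513/310 957/124; 3513/310 5269/155 1445/62; 957/124 1445/62 5263/124]

x̄ = F·x = [-12, -7, 4]
P̄ = F·P·Fᵀ + Q = [73 12 -24; 12 34 23; -24 23 57]
y = z − H·x̄ = [-27]
S = H·P̄·Hᵀ + R = [620]
K = P̄·Hᵀ·S⁻¹ = [-207/620; -1/310; 19/124]
x' = x̄ + K·y = [-1851/620, -2143/310, -17/124]
P' = (I − K·H)·P̄ = [2411/620 3513/310 957/124; 3513/310 5269/155 1445/62; 957/124 1445/62 5263/124]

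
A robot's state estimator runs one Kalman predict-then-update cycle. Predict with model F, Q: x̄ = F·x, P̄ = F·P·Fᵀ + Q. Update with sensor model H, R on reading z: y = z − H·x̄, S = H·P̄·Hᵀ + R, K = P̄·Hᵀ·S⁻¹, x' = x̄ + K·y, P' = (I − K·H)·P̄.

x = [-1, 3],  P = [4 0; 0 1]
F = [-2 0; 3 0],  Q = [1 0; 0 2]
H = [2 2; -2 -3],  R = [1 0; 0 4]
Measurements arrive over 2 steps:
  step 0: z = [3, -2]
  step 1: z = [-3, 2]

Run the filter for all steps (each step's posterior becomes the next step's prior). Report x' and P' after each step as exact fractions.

step 0: x̄ = F·x = [2, -3]
step 0: P̄ = F·P·Fᵀ + Q = [17 -24; -24 38]
step 0: y = z − H·x̄ = [5, -7]
step 0: S = H·P̄·Hᵀ + R = [29 -56; -56 126]
step 0: K = P̄·Hᵀ·S⁻¹ = [26/37 159/259; -12/37 -173/259]
step 0: x' = x̄ + K·y = [45/37, 2/37]
step 0: P' = (I − K·H)·P̄ = [909/259 -818/259; -818/259 776/259]
step 1: x̄ = F·x = [-90/37, 135/37]
step 1: P̄ = F·P·Fᵀ + Q = [3895/259 -5454/259; -5454/259 8699/259]
step 1: y = z − H·x̄ = [-201/37, 299/37]
step 1: S = H·P̄·Hᵀ + R = [7003/259 -13234/259; -13234/259 29459/259]
step 1: K = P̄·Hᵀ·S⁻¹ = [83354/120319 72456/120319; -37924/120319 -79073/120319]
step 1: x' = x̄ + K·y = [-159960/120319, 6026/120319]
step 1: P' = (I − K·H)·P̄ = [414855/120319 -373178/120319; -373178/120319 354216/120319]

step 0: x' = [45/37, 2/37], P' = [909/259 -818/259; -818/259 776/259]
step 1: x' = [-159960/120319, 6026/120319], P' = [414855/120319 -373178/120319; -373178/120319 354216/120319]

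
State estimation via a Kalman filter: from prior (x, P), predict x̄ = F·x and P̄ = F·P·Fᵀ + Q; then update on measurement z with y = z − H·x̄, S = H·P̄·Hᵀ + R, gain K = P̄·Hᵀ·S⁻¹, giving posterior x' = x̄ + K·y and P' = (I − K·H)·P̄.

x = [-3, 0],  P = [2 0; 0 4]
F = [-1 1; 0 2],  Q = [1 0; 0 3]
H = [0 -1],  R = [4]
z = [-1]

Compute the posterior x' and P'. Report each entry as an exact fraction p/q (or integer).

x̄ = F·x = [3, 0]
P̄ = F·P·Fᵀ + Q = [7 8; 8 19]
y = z − H·x̄ = [-1]
S = H·P̄·Hᵀ + R = [23]
K = P̄·Hᵀ·S⁻¹ = [-8/23; -19/23]
x' = x̄ + K·y = [77/23, 19/23]
P' = (I − K·H)·P̄ = [97/23 32/23; 32/23 76/23]

x' = [77/23, 19/23]
P' = [97/23 32/23; 32/23 76/23]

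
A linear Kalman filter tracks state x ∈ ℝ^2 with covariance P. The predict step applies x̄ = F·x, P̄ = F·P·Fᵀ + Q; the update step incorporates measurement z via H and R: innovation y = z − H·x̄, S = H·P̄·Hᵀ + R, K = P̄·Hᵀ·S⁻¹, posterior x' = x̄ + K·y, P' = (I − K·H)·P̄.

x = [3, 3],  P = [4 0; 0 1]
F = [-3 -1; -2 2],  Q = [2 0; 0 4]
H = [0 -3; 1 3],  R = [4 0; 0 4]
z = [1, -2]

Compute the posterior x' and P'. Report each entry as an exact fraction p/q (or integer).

x̄ = F·x = [-12, 0]
P̄ = F·P·Fᵀ + Q = [39 22; 22 24]
y = z − H·x̄ = [1, 10]
S = H·P̄·Hᵀ + R = [220 -282; -282 391]
K = P̄·Hᵀ·S⁻¹ = [951/1624 561/812; -411/1624 47/812]
x' = x̄ + K·y = [-7317/1624, 529/1624]
P' = (I − K·H)·P̄ = [2073/406 -317/406; -317/406 137/406]

x' = [-7317/1624, 529/1624]
P' = [2073/406 -317/406; -317/406 137/406]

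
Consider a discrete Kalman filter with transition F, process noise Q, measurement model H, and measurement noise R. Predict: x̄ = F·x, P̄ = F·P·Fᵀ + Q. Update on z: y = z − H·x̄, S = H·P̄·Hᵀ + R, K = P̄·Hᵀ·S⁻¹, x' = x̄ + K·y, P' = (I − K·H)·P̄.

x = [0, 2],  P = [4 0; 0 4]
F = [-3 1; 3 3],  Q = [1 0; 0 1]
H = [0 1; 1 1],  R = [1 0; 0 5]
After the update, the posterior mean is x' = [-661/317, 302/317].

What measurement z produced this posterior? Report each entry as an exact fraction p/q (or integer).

x̄ = F·x = [2, 6]
P̄ = F·P·Fᵀ + Q = [41 -24; -24 73]
S = H·P̄·Hᵀ + R = [74 49; 49 71]
K = P̄·Hᵀ·S⁻¹ = [-2537/2853 2434/2853; 2782/2853 49/2853]
x' − x̄ = [-1295/317, -1600/317] = K·y
y = (KᵀK)⁻¹·Kᵀ·(x' − x̄) = [-5, -10]
z = y + H·x̄ = [-5, -10] + [6, 8] = [1, -2]

z = [1, -2]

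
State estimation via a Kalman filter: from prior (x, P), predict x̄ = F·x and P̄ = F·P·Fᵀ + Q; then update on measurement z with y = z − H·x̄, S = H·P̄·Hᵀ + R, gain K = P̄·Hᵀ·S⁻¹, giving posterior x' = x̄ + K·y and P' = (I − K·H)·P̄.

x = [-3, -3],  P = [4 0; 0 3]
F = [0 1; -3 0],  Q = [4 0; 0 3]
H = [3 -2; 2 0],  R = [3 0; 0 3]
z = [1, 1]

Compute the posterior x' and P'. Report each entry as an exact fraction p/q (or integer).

x' = [332/853, 215/853]
P' = [1113/1706 819/853; 819/853 1833/853]

x̄ = F·x = [-3, 9]
P̄ = F·P·Fᵀ + Q = [7 0; 0 39]
y = z − H·x̄ = [28, 7]
S = H·P̄·Hᵀ + R = [222 42; 42 31]
K = P̄·Hᵀ·S⁻¹ = [21/1706 371/853; -403/853 546/853]
x' = x̄ + K·y = [332/853, 215/853]
P' = (I − K·H)·P̄ = [1113/1706 819/853; 819/853 1833/853]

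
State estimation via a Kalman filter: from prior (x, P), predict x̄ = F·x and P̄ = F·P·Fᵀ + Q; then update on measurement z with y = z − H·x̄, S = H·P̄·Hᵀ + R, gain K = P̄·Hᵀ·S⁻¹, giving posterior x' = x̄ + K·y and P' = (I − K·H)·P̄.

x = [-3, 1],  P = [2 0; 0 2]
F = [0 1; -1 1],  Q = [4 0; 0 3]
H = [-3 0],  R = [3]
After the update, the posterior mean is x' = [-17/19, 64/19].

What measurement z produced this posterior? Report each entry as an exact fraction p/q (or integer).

z = [3]

x̄ = F·x = [1, 4]
P̄ = F·P·Fᵀ + Q = [6 2; 2 7]
S = H·P̄·Hᵀ + R = [57]
K = P̄·Hᵀ·S⁻¹ = [-6/19; -2/19]
x' − x̄ = [-36/19, -12/19] = K·y
y = (KᵀK)⁻¹·Kᵀ·(x' − x̄) = [6]
z = y + H·x̄ = [6] + [-3] = [3]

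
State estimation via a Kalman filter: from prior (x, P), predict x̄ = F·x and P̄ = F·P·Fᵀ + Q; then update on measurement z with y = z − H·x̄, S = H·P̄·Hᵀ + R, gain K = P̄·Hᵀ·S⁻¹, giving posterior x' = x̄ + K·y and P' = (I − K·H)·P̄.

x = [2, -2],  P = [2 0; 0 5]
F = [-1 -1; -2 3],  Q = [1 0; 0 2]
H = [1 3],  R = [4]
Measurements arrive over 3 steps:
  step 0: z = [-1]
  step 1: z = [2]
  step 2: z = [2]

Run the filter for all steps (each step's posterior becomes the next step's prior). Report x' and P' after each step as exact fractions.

step 0: x̄ = F·x = [0, -10]
step 0: P̄ = F·P·Fᵀ + Q = [8 -11; -11 55]
step 0: y = z − H·x̄ = [29]
step 0: S = H·P̄·Hᵀ + R = [441]
step 0: K = P̄·Hᵀ·S⁻¹ = [-25/441; 22/63]
step 0: x' = x̄ + K·y = [-725/441, 8/63]
step 0: P' = (I − K·H)·P̄ = [2903/441 -143/63; -143/63 11/9]
step 1: x̄ = F·x = [223/147, 1618/441]
step 1: P̄ = F·P·Fᵀ + Q = [209/49 1730/147; 1730/147 29357/441]
step 1: y = z − H·x̄ = [-221/21]
step 1: S = H·P̄·Hᵀ + R = [678]
step 1: K = P̄·Hᵀ·S⁻¹ = [277/4746; 4441/14238]
step 1: x' = x̄ + K·y = [89977/99666, 115543/298998]
step 1: P' = (I − K·H)·P̄ = [64973/33222 -57217/99666; -57217/99666 181565/298998]
step 2: x̄ = F·x = [-192737/149499, -64411/99666]
step 2: P̄ = F·P·Fᵀ + Q = [361009/149499 132745/49833; 132745/49833 736769/33222]
step 2: y = z − H·x̄ = [1563169/298998]
step 2: S = H·P̄·Hᵀ + R = [66375119/298998]
step 2: K = P̄·Hᵀ·S⁻¹ = [3111428/66375119; 20689233/66375119]
step 2: x' = x̄ + K·y = [-69305463/66375119, 65267675/66375119]
step 2: P' = (I − K·H)·P̄ = [127904021/66375119 -38486103/66375119; -38486103/66375119 40414345/66375119]

step 0: x' = [-725/441, 8/63], P' = [2903/441 -143/63; -143/63 11/9]
step 1: x' = [89977/99666, 115543/298998], P' = [64973/33222 -57217/99666; -57217/99666 181565/298998]
step 2: x' = [-69305463/66375119, 65267675/66375119], P' = [127904021/66375119 -38486103/66375119; -38486103/66375119 40414345/66375119]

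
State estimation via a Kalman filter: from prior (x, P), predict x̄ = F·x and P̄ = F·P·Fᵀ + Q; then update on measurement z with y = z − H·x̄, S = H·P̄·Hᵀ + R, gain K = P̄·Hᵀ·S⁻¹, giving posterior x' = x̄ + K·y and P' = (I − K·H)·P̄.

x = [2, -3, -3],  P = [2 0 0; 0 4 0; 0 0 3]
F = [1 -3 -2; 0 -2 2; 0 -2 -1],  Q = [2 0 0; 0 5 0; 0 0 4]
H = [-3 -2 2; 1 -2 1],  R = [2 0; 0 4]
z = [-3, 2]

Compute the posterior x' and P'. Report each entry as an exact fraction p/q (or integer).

x̄ = F·x = [17, 0, 9]
P̄ = F·P·Fᵀ + Q = [52 12 30; 12 33 10; 30 10 23]
y = z − H·x̄ = [30, -24]
S = H·P̄·Hᵀ + R = [398 -20; -20 183]
K = P̄·Hᵀ·S⁻¹ = [-10400/36217 10342/36217; -7943/36217 -9576/36217; -5526/36217 5927/36217]
x' = x̄ + K·y = [55481/36217, -8466/36217, 17925/36217]
P' = (I − K·H)·P̄ = [35448/36217 36852/36217 79624/36217; 36852/36217 122491/36217 169826/36217; 79624/36217 169826/36217 283736/36217]

x' = [55481/36217, -8466/36217, 17925/36217]
P' = [35448/36217 36852/36217 79624/36217; 36852/36217 122491/36217 169826/36217; 79624/36217 169826/36217 283736/36217]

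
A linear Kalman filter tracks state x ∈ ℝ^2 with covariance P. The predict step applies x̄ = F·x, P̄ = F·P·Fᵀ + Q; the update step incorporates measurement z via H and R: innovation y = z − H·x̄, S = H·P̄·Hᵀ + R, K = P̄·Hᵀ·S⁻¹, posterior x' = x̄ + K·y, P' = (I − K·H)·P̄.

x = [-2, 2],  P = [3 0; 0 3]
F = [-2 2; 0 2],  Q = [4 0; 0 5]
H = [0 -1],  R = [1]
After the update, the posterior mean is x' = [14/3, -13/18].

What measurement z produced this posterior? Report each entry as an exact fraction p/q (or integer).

x̄ = F·x = [8, 4]
P̄ = F·P·Fᵀ + Q = [28 12; 12 17]
S = H·P̄·Hᵀ + R = [18]
K = P̄·Hᵀ·S⁻¹ = [-2/3; -17/18]
x' − x̄ = [-10/3, -85/18] = K·y
y = (KᵀK)⁻¹·Kᵀ·(x' − x̄) = [5]
z = y + H·x̄ = [5] + [-4] = [1]

z = [1]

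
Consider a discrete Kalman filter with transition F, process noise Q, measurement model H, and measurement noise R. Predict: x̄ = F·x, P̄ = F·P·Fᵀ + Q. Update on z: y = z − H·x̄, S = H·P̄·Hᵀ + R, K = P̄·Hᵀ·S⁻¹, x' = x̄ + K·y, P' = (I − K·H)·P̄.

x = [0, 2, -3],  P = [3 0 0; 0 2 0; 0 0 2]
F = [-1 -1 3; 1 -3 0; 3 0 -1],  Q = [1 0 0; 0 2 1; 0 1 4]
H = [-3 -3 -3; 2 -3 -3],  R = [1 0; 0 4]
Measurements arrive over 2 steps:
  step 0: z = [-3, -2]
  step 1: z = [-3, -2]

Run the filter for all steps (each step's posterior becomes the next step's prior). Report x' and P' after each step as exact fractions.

step 0: x̄ = F·x = [-11, -6, 3]
step 0: P̄ = F·P·Fᵀ + Q = [24 3 -15; 3 23 10; -15 10 33]
step 0: y = z − H·x̄ = [-45, 11]
step 0: S = H·P̄·Hᵀ + R = [685 504; 504 928]
step 0: K = P̄·Hᵀ·S⁻¹ = [-2367/11927 18921/95416; -6669/47708 -9273/381664; 273/47708 -66579/381664]
step 0: x' = x̄ + K·y = [10675/95416, 8853/381664, 314343/381664]
step 0: P' = (I − K·H)·P̄ = [4731/23854 813/95416 -13425/95416; 813/95416 2153867/381664 -2139335/381664; -13425/95416 -2139335/381664 2192307/381664]
step 1: x̄ = F·x = [222869/95416, 16141/381664, -186243/381664]
step 1: P̄ = F·P·Fᵀ + Q = [2219169/23854 6371331/95416 -2372525/95416; 6371331/95416 20204315/381664 -5784821/381664; -2372525/95416 -5784821/381664 4722427/381664]
step 1: y = z − H·x̄ = [509565/190832, -1528293/190832]
step 1: S = H·P̄·Hᵀ + R = [182017483/95416 -11210163/95416; -11210163/95416 17956171/95416]
step 1: K = P̄·Hᵀ·S⁻¹ = [-6592677339/32936502214 6443928489/32936502214; -5405693409/32936502214 80870217/16468251107; 1025522067/32936502214 -3300966101/16468251107]
step 1: x' = x̄ + K·y = [3860574205/16468251107, -14336824505/32936502214, 39538234845/32936502214]
step 1: P' = (I − K·H)·P̄ = [6473678259/32936502214 1210531029/32936502214 -5486650175/32936502214; 1210531029/32936502214 44731653245/32936502214 -44140286471/32936502214; -5486650175/32936502214 -44140286471/32936502214 49285095957/32936502214]

step 0: x' = [10675/95416, 8853/381664, 314343/381664], P' = [4731/23854 813/95416 -13425/95416; 813/95416 2153867/381664 -2139335/381664; -13425/95416 -2139335/381664 2192307/381664]
step 1: x' = [3860574205/16468251107, -14336824505/32936502214, 39538234845/32936502214], P' = [6473678259/32936502214 1210531029/32936502214 -5486650175/32936502214; 1210531029/32936502214 44731653245/32936502214 -44140286471/32936502214; -5486650175/32936502214 -44140286471/32936502214 49285095957/32936502214]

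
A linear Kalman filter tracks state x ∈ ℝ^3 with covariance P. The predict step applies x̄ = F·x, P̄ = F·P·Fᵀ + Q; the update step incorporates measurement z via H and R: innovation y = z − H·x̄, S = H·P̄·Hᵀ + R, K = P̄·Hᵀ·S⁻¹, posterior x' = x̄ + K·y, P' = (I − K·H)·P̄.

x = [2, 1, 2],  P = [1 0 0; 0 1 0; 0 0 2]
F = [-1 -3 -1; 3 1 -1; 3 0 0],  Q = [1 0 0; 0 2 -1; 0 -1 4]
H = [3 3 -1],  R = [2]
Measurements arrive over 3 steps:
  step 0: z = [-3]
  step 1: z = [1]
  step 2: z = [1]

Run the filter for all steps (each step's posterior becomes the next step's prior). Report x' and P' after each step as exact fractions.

step 0: x' = [-137/26, 163/26, 159/26], P' = [94/13 -107/13 -44/13; -107/13 425/39 301/39; -44/13 301/39 506/39]
step 1: x' = [1277/730, -5537/2190, -3551/1095], P' = [63908/25185 -61781/25185 -79/365; -61781/25185 156997/25185 12104/1095; -79/365 12104/1095 35299/1095]
step 2: x' = [-1348111/3020586, 2201043/1006862, 6322025/1510293], P' = [52123744/19633809 -17481547/6544603 -3527883/6544603; -17481547/6544603 37367851/6544603 175162114/19633809; -3527883/6544603 175162114/19633809 492662693/19633809]

step 0: x̄ = F·x = [-7, 5, 6]
step 0: P̄ = F·P·Fᵀ + Q = [13 -4 -3; -4 14 8; -3 8 13]
step 0: y = z − H·x̄ = [9]
step 0: S = H·P̄·Hᵀ + R = [156]
step 0: K = P̄·Hᵀ·S⁻¹ = [5/26; 11/78; 1/78]
step 0: x' = x̄ + K·y = [-137/26, 163/26, 159/26]
step 0: P' = (I − K·H)·P̄ = [94/13 -107/13 -44/13; -107/13 425/39 301/39; -44/13 301/39 506/39]
step 1: x̄ = F·x = [-511/26, -407/26, -411/26]
step 1: P̄ = F·P·Fᵀ + Q = [4268/39 2461/39 813/13; 2461/39 1811/39 644/13; 813/13 644/13 898/13]
step 1: y = z − H·x̄ = [2369/26]
step 1: S = H·P̄·Hᵀ + R = [25185/13]
step 1: K = P̄·Hᵀ·S⁻¹ = [1972/8395; 3628/25185; 151/1095]
step 1: x' = x̄ + K·y = [1277/730, -5537/2190, -3551/1095]
step 1: P' = (I − K·H)·P̄ = [63908/25185 -61781/25185 -79/365; -61781/25185 156997/25185 12104/1095; -79/365 12104/1095 35299/1095]
step 2: x̄ = F·x = [9941/1095, 6529/1095, 3831/730]
step 2: P̄ = F·P·Fᵀ + Q = [3602707/25185 444886/8395 126886/8395; 444886/8395 699652/25185 126999/8395; 126886/8395 126999/8395 225304/8395]
step 2: y = z − H·x̄ = [-28379/730]
step 2: S = H·P̄·Hᵀ + R = [19633809/8395]
step 2: K = P̄·Hᵀ·S⁻¹ = [1603493/6544603; 1907311/19633809; 536351/19633809]
step 2: x' = x̄ + K·y = [-1348111/3020586, 2201043/1006862, 6322025/1510293]
step 2: P' = (I − K·H)·P̄ = [52123744/19633809 -17481547/6544603 -3527883/6544603; -17481547/6544603 37367851/6544603 175162114/19633809; -3527883/6544603 175162114/19633809 492662693/19633809]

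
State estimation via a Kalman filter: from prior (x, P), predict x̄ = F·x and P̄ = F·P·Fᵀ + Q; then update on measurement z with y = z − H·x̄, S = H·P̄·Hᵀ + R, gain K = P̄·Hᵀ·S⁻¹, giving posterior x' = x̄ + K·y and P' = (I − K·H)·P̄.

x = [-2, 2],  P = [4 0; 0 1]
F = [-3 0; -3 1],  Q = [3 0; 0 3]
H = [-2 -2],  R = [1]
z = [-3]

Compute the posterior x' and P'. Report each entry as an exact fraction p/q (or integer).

x̄ = F·x = [6, 8]
P̄ = F·P·Fᵀ + Q = [39 36; 36 40]
y = z − H·x̄ = [25]
S = H·P̄·Hᵀ + R = [605]
K = P̄·Hᵀ·S⁻¹ = [-30/121; -152/605]
x' = x̄ + K·y = [-24/121, 208/121]
P' = (I − K·H)·P̄ = [219/121 -204/121; -204/121 1096/605]

x' = [-24/121, 208/121]
P' = [219/121 -204/121; -204/121 1096/605]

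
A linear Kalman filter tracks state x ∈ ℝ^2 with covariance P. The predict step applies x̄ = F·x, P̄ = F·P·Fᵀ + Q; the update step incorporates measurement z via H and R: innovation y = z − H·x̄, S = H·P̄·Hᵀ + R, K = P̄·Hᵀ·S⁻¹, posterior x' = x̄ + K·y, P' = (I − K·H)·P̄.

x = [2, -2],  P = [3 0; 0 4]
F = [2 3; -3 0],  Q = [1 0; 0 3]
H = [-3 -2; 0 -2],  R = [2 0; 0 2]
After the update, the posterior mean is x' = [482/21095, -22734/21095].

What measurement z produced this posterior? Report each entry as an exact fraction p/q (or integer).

x̄ = F·x = [-2, -6]
P̄ = F·P·Fᵀ + Q = [49 -18; -18 30]
S = H·P̄·Hᵀ + R = [347 12; 12 122]
K = P̄·Hᵀ·S⁻¹ = [-6987/21095 6912/21095; -6/21095 -10374/21095]
x' − x̄ = [42672/21095, 103836/21095] = K·y
y = (KᵀK)⁻¹·Kᵀ·(x' − x̄) = [-16, -10]
z = y + H·x̄ = [-16, -10] + [18, 12] = [2, 2]

z = [2, 2]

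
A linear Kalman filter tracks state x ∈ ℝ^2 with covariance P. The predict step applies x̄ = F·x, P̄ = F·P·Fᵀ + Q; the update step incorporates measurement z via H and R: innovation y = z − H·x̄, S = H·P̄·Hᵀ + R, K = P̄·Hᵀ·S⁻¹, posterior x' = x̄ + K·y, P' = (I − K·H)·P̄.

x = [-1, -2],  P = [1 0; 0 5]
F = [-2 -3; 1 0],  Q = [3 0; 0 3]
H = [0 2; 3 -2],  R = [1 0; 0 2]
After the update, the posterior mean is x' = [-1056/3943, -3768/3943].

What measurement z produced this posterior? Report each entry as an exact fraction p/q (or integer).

x̄ = F·x = [8, -1]
P̄ = F·P·Fᵀ + Q = [52 -2; -2 4]
S = H·P̄·Hᵀ + R = [17 -28; -28 510]
K = P̄·Hᵀ·S⁻¹ = [1220/3943 1304/3943; 1844/3943 -7/3943]
x' − x̄ = [-32600/3943, 175/3943] = K·y
y = (KᵀK)⁻¹·Kᵀ·(x' − x̄) = [0, -25]
z = y + H·x̄ = [0, -25] + [-2, 26] = [-2, 1]

z = [-2, 1]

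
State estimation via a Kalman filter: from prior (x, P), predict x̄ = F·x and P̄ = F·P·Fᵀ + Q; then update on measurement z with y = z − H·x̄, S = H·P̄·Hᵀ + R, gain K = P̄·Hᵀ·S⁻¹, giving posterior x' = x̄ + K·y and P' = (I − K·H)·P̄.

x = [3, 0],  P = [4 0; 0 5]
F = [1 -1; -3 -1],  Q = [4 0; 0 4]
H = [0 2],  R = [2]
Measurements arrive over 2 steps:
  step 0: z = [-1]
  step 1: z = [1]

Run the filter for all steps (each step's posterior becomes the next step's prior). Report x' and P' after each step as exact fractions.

step 0: x' = [22/13, -54/91], P' = [155/13 -1/13; -1/13 45/91]
step 1: x' = [14392/20355, 9724/20355], P' = [108868/20355 -3224/20355; -3224/20355 10132/20355]

step 0: x̄ = F·x = [3, -9]
step 0: P̄ = F·P·Fᵀ + Q = [13 -7; -7 45]
step 0: y = z − H·x̄ = [17]
step 0: S = H·P̄·Hᵀ + R = [182]
step 0: K = P̄·Hᵀ·S⁻¹ = [-1/13; 45/91]
step 0: x' = x̄ + K·y = [22/13, -54/91]
step 0: P' = (I − K·H)·P̄ = [155/13 -1/13; -1/13 45/91]
step 1: x̄ = F·x = [16/7, -408/91]
step 1: P̄ = F·P·Fᵀ + Q = [116/7 -248/7; -248/7 10132/91]
step 1: y = z − H·x̄ = [907/91]
step 1: S = H·P̄·Hᵀ + R = [40710/91]
step 1: K = P̄·Hᵀ·S⁻¹ = [-3224/20355; 10132/20355]
step 1: x' = x̄ + K·y = [14392/20355, 9724/20355]
step 1: P' = (I − K·H)·P̄ = [108868/20355 -3224/20355; -3224/20355 10132/20355]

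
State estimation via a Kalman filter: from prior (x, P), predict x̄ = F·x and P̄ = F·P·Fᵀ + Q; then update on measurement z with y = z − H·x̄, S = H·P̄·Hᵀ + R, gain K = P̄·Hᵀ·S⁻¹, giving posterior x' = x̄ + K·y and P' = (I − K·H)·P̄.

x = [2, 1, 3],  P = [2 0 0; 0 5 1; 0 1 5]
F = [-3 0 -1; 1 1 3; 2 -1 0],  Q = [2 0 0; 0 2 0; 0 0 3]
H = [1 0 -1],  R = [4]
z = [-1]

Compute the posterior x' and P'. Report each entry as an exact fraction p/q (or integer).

x' = [-207/67, 606/67, -96/67]
P' = [379/67 -826/67 235/67; -826/67 3696/67 -754/67; 235/67 -754/67 343/67]

x̄ = F·x = [-9, 12, 3]
P̄ = F·P·Fᵀ + Q = [25 -22 -11; -22 60 -4; -11 -4 16]
y = z − H·x̄ = [11]
S = H·P̄·Hᵀ + R = [67]
K = P̄·Hᵀ·S⁻¹ = [36/67; -18/67; -27/67]
x' = x̄ + K·y = [-207/67, 606/67, -96/67]
P' = (I − K·H)·P̄ = [379/67 -826/67 235/67; -826/67 3696/67 -754/67; 235/67 -754/67 343/67]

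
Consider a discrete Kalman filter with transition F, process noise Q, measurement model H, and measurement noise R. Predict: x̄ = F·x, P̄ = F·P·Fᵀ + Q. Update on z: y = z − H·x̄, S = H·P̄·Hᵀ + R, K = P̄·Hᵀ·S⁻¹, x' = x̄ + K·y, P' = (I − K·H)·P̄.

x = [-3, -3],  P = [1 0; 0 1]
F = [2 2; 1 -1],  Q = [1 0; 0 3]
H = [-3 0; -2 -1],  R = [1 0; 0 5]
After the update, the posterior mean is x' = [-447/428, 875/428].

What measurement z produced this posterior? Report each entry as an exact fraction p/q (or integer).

x̄ = F·x = [-12, 0]
P̄ = F·P·Fᵀ + Q = [9 0; 0 5]
S = H·P̄·Hᵀ + R = [82 54; 54 46]
K = P̄·Hᵀ·S⁻¹ = [-135/428 -9/428; 135/428 -205/428]
x' − x̄ = [4689/428, 875/428] = K·y
y = (KᵀK)⁻¹·Kᵀ·(x' − x̄) = [-33, -26]
z = y + H·x̄ = [-33, -26] + [36, 24] = [3, -2]

z = [3, -2]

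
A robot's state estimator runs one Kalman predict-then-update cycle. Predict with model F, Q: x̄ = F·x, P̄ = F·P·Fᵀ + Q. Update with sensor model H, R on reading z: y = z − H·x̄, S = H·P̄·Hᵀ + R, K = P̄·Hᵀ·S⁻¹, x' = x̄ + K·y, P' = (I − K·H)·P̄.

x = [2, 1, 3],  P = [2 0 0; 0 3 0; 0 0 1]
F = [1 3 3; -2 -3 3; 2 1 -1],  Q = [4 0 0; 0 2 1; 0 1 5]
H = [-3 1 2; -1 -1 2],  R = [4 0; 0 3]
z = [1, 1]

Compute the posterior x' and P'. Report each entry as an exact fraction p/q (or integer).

x' = [14374/4041, 113263/32328, 84497/21552]
P' = [15098/4041 12394/4041 4678/1347; 12394/4041 66617/16164 31591/10776; 4678/1347 31591/10776 26161/7184]

x̄ = F·x = [14, 2, 2]
P̄ = F·P·Fᵀ + Q = [42 -22 10; -22 46 -19; 10 -19 17]
y = z − H·x̄ = [37, 13]
S = H·P̄·Hᵀ + R = [432 24; 24 151]
K = P̄·Hᵀ·S⁻¹ = [-1208/4041 64/1347; 6331/32328 -595/1347; -1099/21552 263/898]
x' = x̄ + K·y = [14374/4041, 113263/32328, 84497/21552]
P' = (I − K·H)·P̄ = [15098/4041 12394/4041 4678/1347; 12394/4041 66617/16164 31591/10776; 4678/1347 31591/10776 26161/7184]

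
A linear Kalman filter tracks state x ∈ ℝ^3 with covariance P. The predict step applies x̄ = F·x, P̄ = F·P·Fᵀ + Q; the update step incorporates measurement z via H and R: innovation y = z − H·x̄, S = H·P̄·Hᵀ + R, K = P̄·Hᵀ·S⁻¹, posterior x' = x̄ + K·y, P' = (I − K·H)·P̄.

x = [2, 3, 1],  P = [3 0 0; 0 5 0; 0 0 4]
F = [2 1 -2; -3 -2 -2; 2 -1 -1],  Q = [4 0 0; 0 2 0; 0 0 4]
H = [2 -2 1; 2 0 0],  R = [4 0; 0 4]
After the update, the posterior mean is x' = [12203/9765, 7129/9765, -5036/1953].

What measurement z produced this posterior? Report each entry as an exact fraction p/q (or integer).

x̄ = F·x = [5, -14, 0]
P̄ = F·P·Fᵀ + Q = [37 -12 15; -12 65 0; 15 0 25]
S = H·P̄·Hᵀ + R = [593 226; 226 152]
K = P̄·Hᵀ·S⁻¹ = [113/9765 4586/9765; -4496/9765 5143/9765; 79/1953 268/1953]
x' − x̄ = [-36622/9765, 143839/9765, -5036/1953] = K·y
y = (KᵀK)⁻¹·Kᵀ·(x' − x̄) = [-40, -7]
z = y + H·x̄ = [-40, -7] + [38, 10] = [-2, 3]

z = [-2, 3]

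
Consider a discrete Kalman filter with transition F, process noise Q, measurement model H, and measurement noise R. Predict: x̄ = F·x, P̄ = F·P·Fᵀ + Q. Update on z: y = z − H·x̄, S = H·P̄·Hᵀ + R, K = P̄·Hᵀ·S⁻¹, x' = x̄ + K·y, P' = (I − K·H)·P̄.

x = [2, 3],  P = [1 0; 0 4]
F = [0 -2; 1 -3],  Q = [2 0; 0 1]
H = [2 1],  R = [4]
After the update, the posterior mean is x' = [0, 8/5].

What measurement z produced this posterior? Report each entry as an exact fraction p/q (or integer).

z = [2]

x̄ = F·x = [-6, -7]
P̄ = F·P·Fᵀ + Q = [18 24; 24 38]
S = H·P̄·Hᵀ + R = [210]
K = P̄·Hᵀ·S⁻¹ = [2/7; 43/105]
x' − x̄ = [6, 43/5] = K·y
y = (KᵀK)⁻¹·Kᵀ·(x' − x̄) = [21]
z = y + H·x̄ = [21] + [-19] = [2]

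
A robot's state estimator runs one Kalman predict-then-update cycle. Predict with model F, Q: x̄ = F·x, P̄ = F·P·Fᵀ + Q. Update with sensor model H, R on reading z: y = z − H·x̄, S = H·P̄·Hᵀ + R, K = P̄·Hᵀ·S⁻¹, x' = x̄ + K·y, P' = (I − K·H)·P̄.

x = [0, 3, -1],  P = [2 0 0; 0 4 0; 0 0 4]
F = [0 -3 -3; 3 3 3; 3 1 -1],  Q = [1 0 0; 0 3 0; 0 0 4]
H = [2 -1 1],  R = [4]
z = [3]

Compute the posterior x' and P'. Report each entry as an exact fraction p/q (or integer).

x̄ = F·x = [-6, 6, 4]
P̄ = F·P·Fᵀ + Q = [73 -72 0; -72 93 18; 0 18 30]
y = z − H·x̄ = [17]
S = H·P̄·Hᵀ + R = [671]
K = P̄·Hᵀ·S⁻¹ = [218/671; -219/671; 12/671]
x' = x̄ + K·y = [-320/671, 303/671, 2888/671]
P' = (I − K·H)·P̄ = [1459/671 -570/671 -2616/671; -570/671 14442/671 14706/671; -2616/671 14706/671 19986/671]

x' = [-320/671, 303/671, 2888/671]
P' = [1459/671 -570/671 -2616/671; -570/671 14442/671 14706/671; -2616/671 14706/671 19986/671]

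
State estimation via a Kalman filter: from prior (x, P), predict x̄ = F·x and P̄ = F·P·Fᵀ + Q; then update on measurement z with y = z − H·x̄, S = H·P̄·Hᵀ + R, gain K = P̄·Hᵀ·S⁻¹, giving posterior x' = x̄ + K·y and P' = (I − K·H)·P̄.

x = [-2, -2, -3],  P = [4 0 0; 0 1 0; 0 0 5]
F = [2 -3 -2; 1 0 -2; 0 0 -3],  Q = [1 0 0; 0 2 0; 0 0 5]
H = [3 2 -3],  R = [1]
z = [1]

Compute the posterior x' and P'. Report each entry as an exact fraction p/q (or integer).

x' = [2824/405, 1436/405, 9]
P' = [7814/405 6556/405 30; 6556/405 8414/405 30; 30 30 50]

x̄ = F·x = [8, 4, 9]
P̄ = F·P·Fᵀ + Q = [46 28 30; 28 26 30; 30 30 50]
y = z − H·x̄ = [-4]
S = H·P̄·Hᵀ + R = [405]
K = P̄·Hᵀ·S⁻¹ = [104/405; 46/405; 0]
x' = x̄ + K·y = [2824/405, 1436/405, 9]
P' = (I − K·H)·P̄ = [7814/405 6556/405 30; 6556/405 8414/405 30; 30 30 50]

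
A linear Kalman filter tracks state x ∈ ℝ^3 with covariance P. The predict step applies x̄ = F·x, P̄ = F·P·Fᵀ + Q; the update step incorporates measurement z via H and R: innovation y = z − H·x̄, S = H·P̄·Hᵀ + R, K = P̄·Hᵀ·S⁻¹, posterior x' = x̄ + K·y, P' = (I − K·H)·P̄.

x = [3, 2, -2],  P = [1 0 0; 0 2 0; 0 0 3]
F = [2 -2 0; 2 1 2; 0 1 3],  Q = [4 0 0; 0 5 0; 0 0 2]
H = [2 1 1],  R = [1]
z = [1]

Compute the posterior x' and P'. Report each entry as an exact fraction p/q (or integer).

x' = [202/143, 443/143, -701/143]
P' = [1504/143 -1204/143 -1776/143; -1204/143 1440/143 1011/143; -1776/143 1011/143 2584/143]

x̄ = F·x = [2, 4, -4]
P̄ = F·P·Fᵀ + Q = [16 0 -4; 0 23 20; -4 20 31]
y = z − H·x̄ = [-3]
S = H·P̄·Hᵀ + R = [143]
K = P̄·Hᵀ·S⁻¹ = [28/143; 43/143; 43/143]
x' = x̄ + K·y = [202/143, 443/143, -701/143]
P' = (I − K·H)·P̄ = [1504/143 -1204/143 -1776/143; -1204/143 1440/143 1011/143; -1776/143 1011/143 2584/143]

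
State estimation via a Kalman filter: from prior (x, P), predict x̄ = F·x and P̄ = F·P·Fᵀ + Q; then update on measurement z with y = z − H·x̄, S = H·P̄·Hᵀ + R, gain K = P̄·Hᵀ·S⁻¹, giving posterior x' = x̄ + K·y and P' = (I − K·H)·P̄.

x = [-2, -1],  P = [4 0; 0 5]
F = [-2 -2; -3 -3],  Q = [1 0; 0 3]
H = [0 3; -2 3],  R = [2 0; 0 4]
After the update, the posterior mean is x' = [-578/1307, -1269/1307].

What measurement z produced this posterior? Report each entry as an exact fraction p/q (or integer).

x̄ = F·x = [6, 9]
P̄ = F·P·Fᵀ + Q = [37 54; 54 84]
S = H·P̄·Hᵀ + R = [758 432; 432 260]
K = P̄·Hᵀ·S⁻¹ = [513/1307 -410/1307; 414/1307 36/1307]
x' − x̄ = [-8420/1307, -13032/1307] = K·y
y = (KᵀK)⁻¹·Kᵀ·(x' − x̄) = [-30, -17]
z = y + H·x̄ = [-30, -17] + [27, 15] = [-3, -2]

z = [-3, -2]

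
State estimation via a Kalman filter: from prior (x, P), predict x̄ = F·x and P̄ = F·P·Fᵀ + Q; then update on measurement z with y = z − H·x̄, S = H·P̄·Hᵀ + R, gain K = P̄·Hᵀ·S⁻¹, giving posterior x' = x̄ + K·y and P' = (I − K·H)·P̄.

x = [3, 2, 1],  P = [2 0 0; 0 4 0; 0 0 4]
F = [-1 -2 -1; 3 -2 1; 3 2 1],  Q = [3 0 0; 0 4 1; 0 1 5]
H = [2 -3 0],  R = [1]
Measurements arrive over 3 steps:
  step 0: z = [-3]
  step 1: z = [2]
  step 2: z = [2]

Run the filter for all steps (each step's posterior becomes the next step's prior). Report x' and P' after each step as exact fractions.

step 0: x̄ = F·x = [-8, 6, 14]
step 0: P̄ = F·P·Fᵀ + Q = [25 6 -26; 6 42 7; -26 7 43]
step 0: y = z − H·x̄ = [31]
step 0: S = H·P̄·Hᵀ + R = [407]
step 0: K = P̄·Hᵀ·S⁻¹ = [32/407; -114/407; -73/407]
step 0: x' = x̄ + K·y = [-2264/407, -1092/407, 3435/407]
step 0: P' = (I − K·H)·P̄ = [9151/407 6090/407 -8246/407; 6090/407 4098/407 -5473/407; -8246/407 -5473/407 12172/407]
step 1: x̄ = F·x = [1013/407, -1173/407, -5541/407]
step 1: P̄ = F·P·Fᵀ + Q = [24912/407 -14609/407 -49861/407; -14609/407 11887/407 29070/407; -49861/407 29070/407 114670/407]
step 1: y = z − H·x̄ = [-4731/407]
step 1: S = H·P̄·Hᵀ + R = [382346/407]
step 1: K = P̄·Hᵀ·S⁻¹ = [93651/382346; -64879/382346; -93466/191173]
step 1: x' = x̄ + K·y = [-136969/382346, -347787/382346, -1516221/191173]
step 1: P' = (I − K·H)·P̄ = [1853793/382346 1204645/382346 -1913741/191173; 1204645/382346 824723/382346 -1244672/191173; -1913741/191173 -1244672/191173 10933714/191173]
step 2: x̄ = F·x = [3864985/382346, -2747775/382346, -4138923/382346]
step 2: P̄ = F·P·Fᵀ + Q = [15373391/382346 -13638567/382346 -15097555/382346; -13638567/382346 15916585/382346 12670127/382346; -15097555/382346 12670127/382346 25295659/382346]
step 2: y = z − H·x̄ = [-15208603/382346]
step 2: S = H·P̄·Hᵀ + R = [368787979/382346]
step 2: K = P̄·Hᵀ·S⁻¹ = [71662483/368787979; -10718127/52683997; -68205491/368787979]
step 2: x' = x̄ + K·y = [877408821/368787979, 47715861/52683997, -1279141964/368787979]
step 2: P' = (I − K·H)·P̄ = [1396667750/368787979 129603477/52683997 -1778551252/368787979; 129603477/52683997 89975027/52683997 -166137953/52683997; -1778551252/368787979 -166137953/52683997 12231711480/368787979]

step 0: x' = [-2264/407, -1092/407, 3435/407], P' = [9151/407 6090/407 -8246/407; 6090/407 4098/407 -5473/407; -8246/407 -5473/407 12172/407]
step 1: x' = [-136969/382346, -347787/382346, -1516221/191173], P' = [1853793/382346 1204645/382346 -1913741/191173; 1204645/382346 824723/382346 -1244672/191173; -1913741/191173 -1244672/191173 10933714/191173]
step 2: x' = [877408821/368787979, 47715861/52683997, -1279141964/368787979], P' = [1396667750/368787979 129603477/52683997 -1778551252/368787979; 129603477/52683997 89975027/52683997 -166137953/52683997; -1778551252/368787979 -166137953/52683997 12231711480/368787979]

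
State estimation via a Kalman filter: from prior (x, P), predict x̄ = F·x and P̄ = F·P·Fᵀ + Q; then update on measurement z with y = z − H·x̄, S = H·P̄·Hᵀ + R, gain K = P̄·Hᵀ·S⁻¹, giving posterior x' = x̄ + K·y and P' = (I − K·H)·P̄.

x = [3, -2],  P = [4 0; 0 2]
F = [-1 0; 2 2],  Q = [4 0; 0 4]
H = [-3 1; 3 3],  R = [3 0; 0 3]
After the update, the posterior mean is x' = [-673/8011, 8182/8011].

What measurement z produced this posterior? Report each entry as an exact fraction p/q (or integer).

x̄ = F·x = [-3, 2]
P̄ = F·P·Fᵀ + Q = [8 -8; -8 28]
S = H·P̄·Hᵀ + R = [151 60; 60 183]
K = P̄·Hᵀ·S⁻¹ = [-1952/8011 640/8011; 1972/8011 1980/8011]
x' − x̄ = [23360/8011, -7840/8011] = K·y
y = (KᵀK)⁻¹·Kᵀ·(x' − x̄) = [-10, 6]
z = y + H·x̄ = [-10, 6] + [11, -3] = [1, 3]

z = [1, 3]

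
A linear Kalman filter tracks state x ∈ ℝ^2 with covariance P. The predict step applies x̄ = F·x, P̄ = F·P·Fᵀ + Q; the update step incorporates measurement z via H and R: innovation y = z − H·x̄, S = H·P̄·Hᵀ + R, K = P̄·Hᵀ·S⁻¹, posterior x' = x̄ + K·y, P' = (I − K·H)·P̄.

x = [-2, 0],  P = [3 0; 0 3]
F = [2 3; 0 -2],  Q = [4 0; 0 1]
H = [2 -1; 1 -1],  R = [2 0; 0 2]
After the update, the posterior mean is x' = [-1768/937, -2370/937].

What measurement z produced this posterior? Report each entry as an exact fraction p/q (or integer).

x̄ = F·x = [-4, 0]
P̄ = F·P·Fᵀ + Q = [43 -18; -18 13]
S = H·P̄·Hᵀ + R = [259 153; 153 94]
K = P̄·Hᵀ·S⁻¹ = [443/937 -113/937; 137/937 -532/937]
x' − x̄ = [1980/937, -2370/937] = K·y
y = (KᵀK)⁻¹·Kᵀ·(x' − x̄) = [6, 6]
z = y + H·x̄ = [6, 6] + [-8, -4] = [-2, 2]

z = [-2, 2]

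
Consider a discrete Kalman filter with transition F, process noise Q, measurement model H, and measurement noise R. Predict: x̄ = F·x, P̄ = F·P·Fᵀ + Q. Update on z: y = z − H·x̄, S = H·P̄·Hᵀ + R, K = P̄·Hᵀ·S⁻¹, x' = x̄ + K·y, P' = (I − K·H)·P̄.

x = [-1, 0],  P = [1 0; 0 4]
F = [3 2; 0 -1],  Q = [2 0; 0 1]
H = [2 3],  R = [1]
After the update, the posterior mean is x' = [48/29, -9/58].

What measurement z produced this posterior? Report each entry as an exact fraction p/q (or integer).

z = [3]

x̄ = F·x = [-3, 0]
P̄ = F·P·Fᵀ + Q = [27 -8; -8 5]
S = H·P̄·Hᵀ + R = [58]
K = P̄·Hᵀ·S⁻¹ = [15/29; -1/58]
x' − x̄ = [135/29, -9/58] = K·y
y = (KᵀK)⁻¹·Kᵀ·(x' − x̄) = [9]
z = y + H·x̄ = [9] + [-6] = [3]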